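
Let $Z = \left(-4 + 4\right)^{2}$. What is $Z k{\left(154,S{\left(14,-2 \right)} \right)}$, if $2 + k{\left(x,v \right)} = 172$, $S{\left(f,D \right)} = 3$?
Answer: $0$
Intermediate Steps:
$k{\left(x,v \right)} = 170$ ($k{\left(x,v \right)} = -2 + 172 = 170$)
$Z = 0$ ($Z = 0^{2} = 0$)
$Z k{\left(154,S{\left(14,-2 \right)} \right)} = 0 \cdot 170 = 0$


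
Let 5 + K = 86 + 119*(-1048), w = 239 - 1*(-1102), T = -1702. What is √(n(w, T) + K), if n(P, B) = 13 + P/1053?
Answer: I*√189542041/39 ≈ 353.01*I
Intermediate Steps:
w = 1341 (w = 239 + 1102 = 1341)
K = -124631 (K = -5 + (86 + 119*(-1048)) = -5 + (86 - 124712) = -5 - 124626 = -124631)
n(P, B) = 13 + P/1053 (n(P, B) = 13 + P*(1/1053) = 13 + P/1053)
√(n(w, T) + K) = √((13 + (1/1053)*1341) - 124631) = √((13 + 149/117) - 124631) = √(1670/117 - 124631) = √(-14580157/117) = I*√189542041/39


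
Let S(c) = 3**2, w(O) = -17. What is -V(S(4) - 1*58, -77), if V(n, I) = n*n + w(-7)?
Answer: -2384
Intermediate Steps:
S(c) = 9
V(n, I) = -17 + n**2 (V(n, I) = n*n - 17 = n**2 - 17 = -17 + n**2)
-V(S(4) - 1*58, -77) = -(-17 + (9 - 1*58)**2) = -(-17 + (9 - 58)**2) = -(-17 + (-49)**2) = -(-17 + 2401) = -1*2384 = -2384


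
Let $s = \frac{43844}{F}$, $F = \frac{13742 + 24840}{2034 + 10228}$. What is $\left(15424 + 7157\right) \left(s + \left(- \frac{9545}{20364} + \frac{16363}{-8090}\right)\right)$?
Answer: $\frac{166635435389823169653}{529681860860} \approx 3.146 \cdot 10^{8}$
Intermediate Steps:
$F = \frac{19291}{6131}$ ($F = \frac{38582}{12262} = 38582 \cdot \frac{1}{12262} = \frac{19291}{6131} \approx 3.1465$)
$s = \frac{268807564}{19291}$ ($s = \frac{43844}{\frac{19291}{6131}} = 43844 \cdot \frac{6131}{19291} = \frac{268807564}{19291} \approx 13934.0$)
$\left(15424 + 7157\right) \left(s + \left(- \frac{9545}{20364} + \frac{16363}{-8090}\right)\right) = \left(15424 + 7157\right) \left(\frac{268807564}{19291} + \left(- \frac{9545}{20364} + \frac{16363}{-8090}\right)\right) = 22581 \left(\frac{268807564}{19291} + \left(\left(-9545\right) \frac{1}{20364} + 16363 \left(- \frac{1}{8090}\right)\right)\right) = 22581 \left(\frac{268807564}{19291} - \frac{205217591}{82372380}\right) = 22581 \cdot \frac{22138359956134339}{1589045582580} = \frac{166635435389823169653}{529681860860}$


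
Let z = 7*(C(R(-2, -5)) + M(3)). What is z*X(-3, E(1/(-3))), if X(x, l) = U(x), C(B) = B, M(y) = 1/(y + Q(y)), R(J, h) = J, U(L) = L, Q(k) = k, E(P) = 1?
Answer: 77/2 ≈ 38.500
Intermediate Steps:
M(y) = 1/(2*y) (M(y) = 1/(y + y) = 1/(2*y))
z = -77/6 (z = 7*(-2 + (1/2)/3) = 7*(-2 + (1/2)*(1/3)) = 7*(-2 + 1/6) = 7*(-11/6) = -77/6 ≈ -12.833)
X(x, l) = x
z*X(-3, E(1/(-3))) = -77/6*(-3) = 77/2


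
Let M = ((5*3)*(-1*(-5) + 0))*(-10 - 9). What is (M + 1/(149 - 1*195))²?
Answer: 4296933601/2116 ≈ 2.0307e+6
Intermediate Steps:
M = -1425 (M = (15*(5 + 0))*(-19) = (15*5)*(-19) = 75*(-19) = -1425)
(M + 1/(149 - 1*195))² = (-1425 + 1/(149 - 1*195))² = (-1425 + 1/(149 - 195))² = (-1425 + 1/(-46))² = (-1425 - 1/46)² = (-65551/46)² = 4296933601/2116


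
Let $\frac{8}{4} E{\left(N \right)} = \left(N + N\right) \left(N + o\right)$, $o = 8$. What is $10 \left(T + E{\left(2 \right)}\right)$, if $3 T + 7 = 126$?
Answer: $\frac{1790}{3} \approx 596.67$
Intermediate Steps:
$E{\left(N \right)} = N \left(8 + N\right)$ ($E{\left(N \right)} = \frac{\left(N + N\right) \left(N + 8\right)}{2} = \frac{2 N \left(8 + N\right)}{2} = N \left(8 + N\right)$)
$T = \frac{119}{3}$ ($T = - \frac{7}{3} + \frac{1}{3} \cdot 126 = - \frac{7}{3} + 42 = \frac{119}{3} \approx 39.667$)
$10 \left(T + E{\left(2 \right)}\right) = 10 \left(\frac{119}{3} + 2 \left(8 + 2\right)\right) = 10 \left(\frac{119}{3} + 2 \cdot 10\right) = 10 \left(\frac{119}{3} + 20\right) = 10 \cdot \frac{179}{3} = \frac{1790}{3}$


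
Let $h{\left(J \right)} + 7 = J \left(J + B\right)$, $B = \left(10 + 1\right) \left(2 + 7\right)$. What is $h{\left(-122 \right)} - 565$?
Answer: $2234$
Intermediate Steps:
$B = 99$ ($B = 11 \cdot 9 = 99$)
$h{\left(J \right)} = -7 + J \left(99 + J\right)$ ($h{\left(J \right)} = -7 + J \left(J + 99\right) = -7 + J \left(99 + J\right)$)
$h{\left(-122 \right)} - 565 = \left(-7 + \left(-122\right)^{2} + 99 \left(-122\right)\right) - 565 = \left(-7 + 14884 - 12078\right) - 565 = 2799 - 565 = 2234$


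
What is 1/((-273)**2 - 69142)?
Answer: 1/5387 ≈ 0.00018563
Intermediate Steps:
1/((-273)**2 - 69142) = 1/(74529 - 69142) = 1/5387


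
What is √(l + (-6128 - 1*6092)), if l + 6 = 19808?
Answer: √7582 ≈ 87.075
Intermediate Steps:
l = 19802 (l = -6 + 19808 = 19802)
√(l + (-6128 - 1*6092)) = √(19802 + (-6128 - 1*6092)) = √(19802 + (-6128 - 6092)) = √(19802 - 12220) = √7582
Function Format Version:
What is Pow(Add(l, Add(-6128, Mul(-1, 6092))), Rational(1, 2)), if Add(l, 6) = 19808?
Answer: Pow(7582, Rational(1, 2)) ≈ 87.075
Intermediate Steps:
l = 19802 (l = Add(-6, 19808) = 19802)
Pow(Add(l, Add(-6128, Mul(-1, 6092))), Rational(1, 2)) = Pow(Add(19802, Add(-6128, Mul(-1, 6092))), Rational(1, 2)) = Pow(Add(19802, Add(-6128, -6092)), Rational(1, 2)) = Pow(Add(19802, -12220), Rational(1, 2)) = Pow(7582, Rational(1, 2))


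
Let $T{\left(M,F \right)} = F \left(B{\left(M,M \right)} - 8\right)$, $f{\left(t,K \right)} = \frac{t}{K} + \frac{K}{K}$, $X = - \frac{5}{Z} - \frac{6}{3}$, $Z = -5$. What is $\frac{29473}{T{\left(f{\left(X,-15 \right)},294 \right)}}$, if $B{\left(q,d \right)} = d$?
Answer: $- \frac{147365}{10192} \approx -14.459$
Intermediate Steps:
$X = -1$ ($X = - \frac{5}{-5} - \frac{6}{3} = \left(-5\right) \left(- \frac{1}{5}\right) - 2 = 1 - 2 = -1$)
$f{\left(t,K \right)} = 1 + \frac{t}{K}$ ($f{\left(t,K \right)} = \frac{t}{K} + 1 = 1 + \frac{t}{K}$)
$T{\left(M,F \right)} = F \left(-8 + M\right)$ ($T{\left(M,F \right)} = F \left(M - 8\right) = F \left(-8 + M\right)$)
$\frac{29473}{T{\left(f{\left(X,-15 \right)},294 \right)}} = \frac{29473}{294 \left(-8 + \frac{-15 - 1}{-15}\right)} = \frac{29473}{294 \left(-8 - - \frac{16}{15}\right)} = \frac{29473}{294 \left(-8 + \frac{16}{15}\right)} = \frac{29473}{294 \left(- \frac{104}{15}\right)} = \frac{29473}{- \frac{10192}{5}} = 29473 \left(- \frac{5}{10192}\right) = - \frac{147365}{10192}$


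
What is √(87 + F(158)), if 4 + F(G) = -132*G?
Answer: I*√20773 ≈ 144.13*I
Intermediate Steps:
F(G) = -4 - 132*G
√(87 + F(158)) = √(87 + (-4 - 132*158)) = √(87 + (-4 - 20856)) = √(87 - 20860) = √(-20773) = I*√20773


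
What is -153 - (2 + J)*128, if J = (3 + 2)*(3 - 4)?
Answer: 231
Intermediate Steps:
J = -5 (J = 5*(-1) = -5)
-153 - (2 + J)*128 = -153 - (2 - 5)*128 = -153 - 1*(-3)*128 = -153 + 3*128 = -153 + 384 = 231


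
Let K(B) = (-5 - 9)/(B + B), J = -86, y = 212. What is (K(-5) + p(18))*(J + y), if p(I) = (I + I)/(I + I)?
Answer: 1512/5 ≈ 302.40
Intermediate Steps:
p(I) = 1 (p(I) = (2*I)/((2*I)) = (2*I)*(1/(2*I)) = 1)
K(B) = -7/B (K(B) = -14*1/(2*B) = -7/B)
(K(-5) + p(18))*(J + y) = (-7/(-5) + 1)*(-86 + 212) = (-7*(-⅕) + 1)*126 = (7/5 + 1)*126 = (12/5)*126 = 1512/5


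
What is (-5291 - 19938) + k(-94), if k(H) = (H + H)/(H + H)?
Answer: -25228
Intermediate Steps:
k(H) = 1 (k(H) = (2*H)/((2*H)) = (2*H)*(1/(2*H)) = 1)
(-5291 - 19938) + k(-94) = (-5291 - 19938) + 1 = -25229 + 1 = -25228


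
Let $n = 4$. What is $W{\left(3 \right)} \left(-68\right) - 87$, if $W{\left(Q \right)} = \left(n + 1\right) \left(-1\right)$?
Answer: $253$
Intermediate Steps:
$W{\left(Q \right)} = -5$ ($W{\left(Q \right)} = \left(4 + 1\right) \left(-1\right) = 5 \left(-1\right) = -5$)
$W{\left(3 \right)} \left(-68\right) - 87 = \left(-5\right) \left(-68\right) - 87 = 340 - 87 = 253$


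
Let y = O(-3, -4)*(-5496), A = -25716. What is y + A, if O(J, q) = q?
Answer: -3732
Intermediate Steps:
y = 21984 (y = -4*(-5496) = 21984)
y + A = 21984 - 25716 = -3732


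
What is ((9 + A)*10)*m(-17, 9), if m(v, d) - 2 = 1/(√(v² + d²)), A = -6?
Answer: 60 + 3*√370/37 ≈ 61.560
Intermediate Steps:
m(v, d) = 2 + (d² + v²)^(-½) (m(v, d) = 2 + 1/(√(v² + d²)) = 2 + 1/(√(d² + v²)) = 2 + (d² + v²)^(-½))
((9 + A)*10)*m(-17, 9) = ((9 - 6)*10)*(2 + (9² + (-17)²)^(-½)) = (3*10)*(2 + (81 + 289)^(-½)) = 30*(2 + 370^(-½)) = 30*(2 + √370/370) = 60 + 3*√370/37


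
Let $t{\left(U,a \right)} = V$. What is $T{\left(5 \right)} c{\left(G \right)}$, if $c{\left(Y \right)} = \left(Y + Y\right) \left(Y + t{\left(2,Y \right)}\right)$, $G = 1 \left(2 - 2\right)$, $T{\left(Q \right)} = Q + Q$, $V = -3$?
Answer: $0$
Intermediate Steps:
$T{\left(Q \right)} = 2 Q$
$t{\left(U,a \right)} = -3$
$G = 0$ ($G = 1 \cdot 0 = 0$)
$c{\left(Y \right)} = 2 Y \left(-3 + Y\right)$ ($c{\left(Y \right)} = \left(Y + Y\right) \left(Y - 3\right) = 2 Y \left(-3 + Y\right)$)
$T{\left(5 \right)} c{\left(G \right)} = 2 \cdot 5 \cdot 2 \cdot 0 \left(-3 + 0\right) = 10 \cdot 2 \cdot 0 \left(-3\right) = 10 \cdot 0 = 0$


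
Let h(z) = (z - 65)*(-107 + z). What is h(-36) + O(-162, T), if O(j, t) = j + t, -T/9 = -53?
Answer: 14758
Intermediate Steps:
T = 477 (T = -9*(-53) = 477)
h(z) = (-107 + z)*(-65 + z) (h(z) = (-65 + z)*(-107 + z) = (-107 + z)*(-65 + z))
h(-36) + O(-162, T) = (6955 + (-36)² - 172*(-36)) + (-162 + 477) = (6955 + 1296 + 6192) + 315 = 14443 + 315 = 14758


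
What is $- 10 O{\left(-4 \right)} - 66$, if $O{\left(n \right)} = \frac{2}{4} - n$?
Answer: $-111$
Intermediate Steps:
$O{\left(n \right)} = \frac{1}{2} - n$ ($O{\left(n \right)} = 2 \cdot \frac{1}{4} - n = \frac{1}{2} - n$)
$- 10 O{\left(-4 \right)} - 66 = - 10 \left(\frac{1}{2} - -4\right) - 66 = - 10 \left(\frac{1}{2} + 4\right) - 66 = \left(-10\right) \frac{9}{2} - 66 = -45 - 66 = -111$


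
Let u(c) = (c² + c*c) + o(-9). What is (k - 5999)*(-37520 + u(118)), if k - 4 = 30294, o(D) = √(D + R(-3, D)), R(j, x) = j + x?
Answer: -235019928 + 24299*I*√21 ≈ -2.3502e+8 + 1.1135e+5*I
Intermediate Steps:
o(D) = √(-3 + 2*D) (o(D) = √(D + (-3 + D)) = √(-3 + 2*D))
u(c) = 2*c² + I*√21 (u(c) = (c² + c*c) + √(-3 + 2*(-9)) = (c² + c²) + √(-3 - 18) = 2*c² + √(-21) = 2*c² + I*√21)
k = 30298 (k = 4 + 30294 = 30298)
(k - 5999)*(-37520 + u(118)) = (30298 - 5999)*(-37520 + (2*118² + I*√21)) = 24299*(-37520 + (2*13924 + I*√21)) = 24299*(-37520 + (27848 + I*√21)) = 24299*(-9672 + I*√21) = -235019928 + 24299*I*√21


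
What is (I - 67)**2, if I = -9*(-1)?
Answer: 3364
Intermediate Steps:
I = 9
(I - 67)**2 = (9 - 67)**2 = (-58)**2 = 3364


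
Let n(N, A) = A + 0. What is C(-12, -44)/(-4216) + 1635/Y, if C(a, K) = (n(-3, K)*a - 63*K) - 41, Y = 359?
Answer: 5723179/1513544 ≈ 3.7813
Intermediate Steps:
n(N, A) = A
C(a, K) = -41 - 63*K + K*a (C(a, K) = (K*a - 63*K) - 41 = (-63*K + K*a) - 41 = -41 - 63*K + K*a)
C(-12, -44)/(-4216) + 1635/Y = (-41 - 63*(-44) - 44*(-12))/(-4216) + 1635/359 = (-41 + 2772 + 528)*(-1/4216) + 1635*(1/359) = 3259*(-1/4216) + 1635/359 = -3259/4216 + 1635/359 = 5723179/1513544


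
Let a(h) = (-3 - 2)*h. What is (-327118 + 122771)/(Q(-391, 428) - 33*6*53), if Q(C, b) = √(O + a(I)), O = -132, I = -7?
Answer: 2144417418/110124133 + 204347*I*√97/110124133 ≈ 19.473 + 0.018276*I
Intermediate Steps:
a(h) = -5*h
Q(C, b) = I*√97 (Q(C, b) = √(-132 - 5*(-7)) = √(-132 + 35) = √(-97) = I*√97)
(-327118 + 122771)/(Q(-391, 428) - 33*6*53) = (-327118 + 122771)/(I*√97 - 33*6*53) = -204347/(I*√97 - 198*53) = -204347/(I*√97 - 10494) = -204347/(-10494 + I*√97)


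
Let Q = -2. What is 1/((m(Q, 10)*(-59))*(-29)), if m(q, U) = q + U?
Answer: 1/13688 ≈ 7.3057e-5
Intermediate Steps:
m(q, U) = U + q
1/((m(Q, 10)*(-59))*(-29)) = 1/(((10 - 2)*(-59))*(-29)) = 1/((8*(-59))*(-29)) = 1/(-472*(-29)) = 1/13688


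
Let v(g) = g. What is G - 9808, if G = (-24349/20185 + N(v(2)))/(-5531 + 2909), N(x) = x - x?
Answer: -519089062211/52925070 ≈ -9808.0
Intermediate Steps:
N(x) = 0
G = 24349/52925070 (G = (-24349/20185 + 0)/(-5531 + 2909) = (-24349*1/20185 + 0)/(-2622) = (-24349/20185 + 0)*(-1/2622) = -24349/20185*(-1/2622) = 24349/52925070 ≈ 0.00046007)
G - 9808 = 24349/52925070 - 9808 = -519089062211/52925070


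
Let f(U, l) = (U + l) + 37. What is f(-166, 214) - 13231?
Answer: -13146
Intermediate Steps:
f(U, l) = 37 + U + l
f(-166, 214) - 13231 = (37 - 166 + 214) - 13231 = 85 - 13231 = -13146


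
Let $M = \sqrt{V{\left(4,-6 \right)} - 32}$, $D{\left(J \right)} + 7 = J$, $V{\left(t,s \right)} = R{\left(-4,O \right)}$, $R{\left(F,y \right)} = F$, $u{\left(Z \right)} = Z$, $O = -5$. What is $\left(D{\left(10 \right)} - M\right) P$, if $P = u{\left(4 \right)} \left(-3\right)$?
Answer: $-36 + 72 i \approx -36.0 + 72.0 i$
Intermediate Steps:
$V{\left(t,s \right)} = -4$
$D{\left(J \right)} = -7 + J$
$M = 6 i$ ($M = \sqrt{-4 - 32} = \sqrt{-36} = 6 i \approx 6.0 i$)
$P = -12$ ($P = 4 \left(-3\right) = -12$)
$\left(D{\left(10 \right)} - M\right) P = \left(\left(-7 + 10\right) - 6 i\right) \left(-12\right) = \left(3 - 6 i\right) \left(-12\right) = -36 + 72 i$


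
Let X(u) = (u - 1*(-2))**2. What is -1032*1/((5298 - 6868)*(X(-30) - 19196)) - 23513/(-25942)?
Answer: 12136781371/13391093630 ≈ 0.90633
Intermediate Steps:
X(u) = (2 + u)**2 (X(u) = (u + 2)**2 = (2 + u)**2)
-1032*1/((5298 - 6868)*(X(-30) - 19196)) - 23513/(-25942) = -1032*1/((5298 - 6868)*((2 - 30)**2 - 19196)) - 23513/(-25942) = -1032*(-1/(1570*((-28)**2 - 19196))) - 23513*(-1/25942) = -1032*(-1/(1570*(784 - 19196))) + 3359/3706 = -1032/((-1570*(-18412))) + 3359/3706 = -1032/28906840 + 3359/3706 = -1032*1/28906840 + 3359/3706 = -129/3613355 + 3359/3706 = 12136781371/13391093630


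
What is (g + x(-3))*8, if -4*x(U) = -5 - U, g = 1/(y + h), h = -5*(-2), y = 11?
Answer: 92/21 ≈ 4.3810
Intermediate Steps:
h = 10
g = 1/21 (g = 1/(11 + 10) = 1/21 ≈ 0.047619)
x(U) = 5/4 + U/4 (x(U) = -(-5 - U)/4 = 5/4 + U/4)
(g + x(-3))*8 = (1/21 + (5/4 + (¼)*(-3)))*8 = (1/21 + (5/4 - ¾))*8 = (1/21 + ½)*8 = (23/42)*8 = 92/21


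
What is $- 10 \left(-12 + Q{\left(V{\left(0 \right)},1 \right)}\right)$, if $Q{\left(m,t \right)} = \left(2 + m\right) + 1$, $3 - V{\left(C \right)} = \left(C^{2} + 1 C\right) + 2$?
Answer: $80$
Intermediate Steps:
$V{\left(C \right)} = 1 - C - C^{2}$ ($V{\left(C \right)} = 3 - \left(\left(C^{2} + 1 C\right) + 2\right) = 3 - \left(\left(C^{2} + C\right) + 2\right) = 3 - \left(\left(C + C^{2}\right) + 2\right) = 3 - \left(2 + C + C^{2}\right) = 1 - C - C^{2}$)
$Q{\left(m,t \right)} = 3 + m$
$- 10 \left(-12 + Q{\left(V{\left(0 \right)},1 \right)}\right) = - 10 \left(-12 + \left(3 - -1\right)\right) = - 10 \left(-12 + \left(3 + \left(1 + 0 - 0\right)\right)\right) = - 10 \left(-12 + \left(3 + \left(1 + 0 + 0\right)\right)\right) = - 10 \left(-12 + \left(3 + 1\right)\right) = - 10 \left(-12 + 4\right) = \left(-10\right) \left(-8\right) = 80$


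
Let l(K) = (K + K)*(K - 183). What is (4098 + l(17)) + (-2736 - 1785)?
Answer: -6067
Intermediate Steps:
l(K) = 2*K*(-183 + K) (l(K) = (2*K)*(-183 + K) = 2*K*(-183 + K))
(4098 + l(17)) + (-2736 - 1785) = (4098 + 2*17*(-183 + 17)) + (-2736 - 1785) = (4098 + 2*17*(-166)) - 4521 = (4098 - 5644) - 4521 = -1546 - 4521 = -6067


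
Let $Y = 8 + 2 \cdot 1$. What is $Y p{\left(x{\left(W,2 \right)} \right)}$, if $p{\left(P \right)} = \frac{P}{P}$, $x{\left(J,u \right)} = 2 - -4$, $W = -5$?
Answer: $10$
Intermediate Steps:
$x{\left(J,u \right)} = 6$ ($x{\left(J,u \right)} = 2 + 4 = 6$)
$Y = 10$ ($Y = 8 + 2 = 10$)
$p{\left(P \right)} = 1$
$Y p{\left(x{\left(W,2 \right)} \right)} = 10 \cdot 1 = 10$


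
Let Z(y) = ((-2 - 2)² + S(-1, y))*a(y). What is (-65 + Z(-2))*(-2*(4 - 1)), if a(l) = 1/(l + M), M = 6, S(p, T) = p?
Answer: 735/2 ≈ 367.50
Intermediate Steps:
a(l) = 1/(6 + l) (a(l) = 1/(l + 6) = 1/(6 + l))
Z(y) = 15/(6 + y) (Z(y) = ((-2 - 2)² - 1)/(6 + y) = ((-4)² - 1)/(6 + y) = (16 - 1)/(6 + y) = 15/(6 + y))
(-65 + Z(-2))*(-2*(4 - 1)) = (-65 + 15/(6 - 2))*(-2*(4 - 1)) = (-65 + 15/4)*(-2*3) = (-65 + 15*(¼))*(-6) = (-65 + 15/4)*(-6) = -245/4*(-6) = 735/2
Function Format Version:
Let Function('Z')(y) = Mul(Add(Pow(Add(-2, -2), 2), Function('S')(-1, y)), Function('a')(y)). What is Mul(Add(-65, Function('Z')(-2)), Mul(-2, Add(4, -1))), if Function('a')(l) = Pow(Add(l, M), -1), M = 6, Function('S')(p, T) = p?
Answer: Rational(735, 2) ≈ 367.50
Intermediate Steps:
Function('a')(l) = Pow(Add(6, l), -1) (Function('a')(l) = Pow(Add(l, 6), -1) = Pow(Add(6, l), -1))
Function('Z')(y) = Mul(15, Pow(Add(6, y), -1)) (Function('Z')(y) = Mul(Add(Pow(Add(-2, -2), 2), -1), Pow(Add(6, y), -1)) = Mul(Add(Pow(-4, 2), -1), Pow(Add(6, y), -1)) = Mul(Add(16, -1), Pow(Add(6, y), -1)) = Mul(15, Pow(Add(6, y), -1)))
Mul(Add(-65, Function('Z')(-2)), Mul(-2, Add(4, -1))) = Mul(Add(-65, Mul(15, Pow(Add(6, -2), -1))), Mul(-2, Add(4, -1))) = Mul(Add(-65, Mul(15, Pow(4, -1))), Mul(-2, 3)) = Mul(Add(-65, Mul(15, Rational(1, 4))), -6) = Mul(Add(-65, Rational(15, 4)), -6) = Mul(Rational(-245, 4), -6) = Rational(735, 2)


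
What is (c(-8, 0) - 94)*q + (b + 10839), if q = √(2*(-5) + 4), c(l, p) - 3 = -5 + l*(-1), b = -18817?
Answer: -7978 - 88*I*√6 ≈ -7978.0 - 215.56*I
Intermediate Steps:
c(l, p) = -2 - l (c(l, p) = 3 + (-5 + l*(-1)) = 3 + (-5 - l) = -2 - l)
q = I*√6 (q = √(-10 + 4) = √(-6) = I*√6 ≈ 2.4495*I)
(c(-8, 0) - 94)*q + (b + 10839) = ((-2 - 1*(-8)) - 94)*(I*√6) + (-18817 + 10839) = ((-2 + 8) - 94)*(I*√6) - 7978 = (6 - 94)*(I*√6) - 7978 = -88*I*√6 - 7978 = -7978 - 88*I*√6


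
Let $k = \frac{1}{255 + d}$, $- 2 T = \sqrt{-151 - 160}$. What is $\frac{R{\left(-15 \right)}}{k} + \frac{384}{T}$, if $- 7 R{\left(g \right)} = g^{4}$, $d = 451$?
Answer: $- \frac{35741250}{7} + \frac{768 i \sqrt{311}}{311} \approx -5.1059 \cdot 10^{6} + 43.549 i$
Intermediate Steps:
$T = - \frac{i \sqrt{311}}{2}$ ($T = - \frac{\sqrt{-151 - 160}}{2} = - \frac{\sqrt{-311}}{2} = - \frac{i \sqrt{311}}{2} \approx - 8.8176 i$)
$R{\left(g \right)} = - \frac{g^{4}}{7}$
$k = \frac{1}{706}$ ($k = \frac{1}{255 + 451} = \frac{1}{706} \approx 0.0014164$)
$\frac{R{\left(-15 \right)}}{k} + \frac{384}{T} = - \frac{\left(-15\right)^{4}}{7} \frac{1}{\frac{1}{706}} + \frac{384}{\left(- \frac{1}{2}\right) i \sqrt{311}} = \left(- \frac{1}{7}\right) 50625 \cdot 706 + 384 \frac{2 i \sqrt{311}}{311} = \left(- \frac{50625}{7}\right) 706 + \frac{768 i \sqrt{311}}{311} = - \frac{35741250}{7} + \frac{768 i \sqrt{311}}{311}$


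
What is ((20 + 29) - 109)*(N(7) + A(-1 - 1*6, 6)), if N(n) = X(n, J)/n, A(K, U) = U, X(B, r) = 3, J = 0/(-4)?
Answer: -2700/7 ≈ -385.71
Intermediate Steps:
J = 0 (J = 0*(-¼) = 0)
N(n) = 3/n
((20 + 29) - 109)*(N(7) + A(-1 - 1*6, 6)) = ((20 + 29) - 109)*(3/7 + 6) = (49 - 109)*(3*(⅐) + 6) = -60*(3/7 + 6) = -60*45/7 = -2700/7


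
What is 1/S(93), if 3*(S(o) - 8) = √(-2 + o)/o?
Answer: 622728/4981733 - 279*√91/4981733 ≈ 0.12447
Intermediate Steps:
S(o) = 8 + √(-2 + o)/(3*o) (S(o) = 8 + (√(-2 + o)/o)/3 = 8 + √(-2 + o)/(3*o))
1/S(93) = 1/(8 + (⅓)*√(-2 + 93)/93) = 1/(8 + (⅓)*(1/93)*√91) = 1/(8 + √91/279)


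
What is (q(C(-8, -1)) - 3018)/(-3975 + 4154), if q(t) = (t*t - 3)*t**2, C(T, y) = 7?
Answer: -764/179 ≈ -4.2682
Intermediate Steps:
q(t) = t**2*(-3 + t**2) (q(t) = (t**2 - 3)*t**2 = (-3 + t**2)*t**2 = t**2*(-3 + t**2))
(q(C(-8, -1)) - 3018)/(-3975 + 4154) = (7**2*(-3 + 7**2) - 3018)/(-3975 + 4154) = (49*(-3 + 49) - 3018)/179 = (49*46 - 3018)*(1/179) = (2254 - 3018)*(1/179) = -764*1/179 = -764/179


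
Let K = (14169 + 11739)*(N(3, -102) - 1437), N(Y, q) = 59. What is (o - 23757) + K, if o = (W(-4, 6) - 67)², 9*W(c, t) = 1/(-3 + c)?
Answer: -141774624305/3969 ≈ -3.5721e+7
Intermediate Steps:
W(c, t) = 1/(9*(-3 + c))
K = -35701224 (K = (14169 + 11739)*(59 - 1437) = 25908*(-1378) = -35701224)
o = 17825284/3969 (o = (1/(9*(-3 - 4)) - 67)² = ((⅑)/(-7) - 67)² = ((⅑)*(-⅐) - 67)² = (-1/63 - 67)² = (-4222/63)² = 17825284/3969 ≈ 4491.1)
(o - 23757) + K = (17825284/3969 - 23757) - 35701224 = -76466249/3969 - 35701224 = -141774624305/3969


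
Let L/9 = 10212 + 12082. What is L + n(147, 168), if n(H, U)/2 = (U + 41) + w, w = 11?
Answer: 201086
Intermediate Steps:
L = 200646 (L = 9*(10212 + 12082) = 9*22294 = 200646)
n(H, U) = 104 + 2*U (n(H, U) = 2*((U + 41) + 11) = 2*((41 + U) + 11) = 2*(52 + U) = 104 + 2*U)
L + n(147, 168) = 200646 + (104 + 2*168) = 200646 + (104 + 336) = 200646 + 440 = 201086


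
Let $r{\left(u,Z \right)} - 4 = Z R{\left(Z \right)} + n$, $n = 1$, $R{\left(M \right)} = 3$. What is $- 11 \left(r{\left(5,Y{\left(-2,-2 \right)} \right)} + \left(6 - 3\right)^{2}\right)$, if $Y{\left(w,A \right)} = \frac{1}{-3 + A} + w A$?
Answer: $- \frac{1397}{5} \approx -279.4$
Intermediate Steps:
$Y{\left(w,A \right)} = \frac{1}{-3 + A} + A w$
$r{\left(u,Z \right)} = 5 + 3 Z$ ($r{\left(u,Z \right)} = 4 + \left(Z 3 + 1\right) = 4 + \left(3 Z + 1\right) = 4 + \left(1 + 3 Z\right) = 5 + 3 Z$)
$- 11 \left(r{\left(5,Y{\left(-2,-2 \right)} \right)} + \left(6 - 3\right)^{2}\right) = - 11 \left(\left(5 + 3 \frac{1 - 2 \left(-2\right)^{2} - \left(-6\right) \left(-2\right)}{-3 - 2}\right) + \left(6 - 3\right)^{2}\right) = - 11 \left(\left(5 + 3 \frac{1 - 8 - 12}{-5}\right) + 3^{2}\right) = - 11 \left(\left(5 + 3 \left(- \frac{1 - 8 - 12}{5}\right)\right) + 9\right) = - 11 \left(\left(5 + 3 \left(\left(- \frac{1}{5}\right) \left(-19\right)\right)\right) + 9\right) = - 11 \left(\left(5 + 3 \cdot \frac{19}{5}\right) + 9\right) = - 11 \left(\left(5 + \frac{57}{5}\right) + 9\right) = - 11 \left(\frac{82}{5} + 9\right) = \left(-11\right) \frac{127}{5} = - \frac{1397}{5}$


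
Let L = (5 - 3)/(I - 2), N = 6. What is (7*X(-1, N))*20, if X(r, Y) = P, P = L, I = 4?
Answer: 140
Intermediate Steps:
L = 1 (L = (5 - 3)/(4 - 2) = 2/2 = 2*(½) = 1)
P = 1
X(r, Y) = 1
(7*X(-1, N))*20 = (7*1)*20 = 7*20 = 140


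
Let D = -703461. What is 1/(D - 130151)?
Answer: -1/833612 ≈ -1.1996e-6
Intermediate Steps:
1/(D - 130151) = 1/(-703461 - 130151) = 1/(-833612) = -1/833612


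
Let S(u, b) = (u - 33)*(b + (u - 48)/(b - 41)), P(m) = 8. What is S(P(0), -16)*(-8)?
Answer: -174400/57 ≈ -3059.6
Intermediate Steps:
S(u, b) = (-33 + u)*(b + (-48 + u)/(-41 + b))
S(P(0), -16)*(-8) = ((1584 + 8**2 - 81*8 - 33*(-16)**2 + 1353*(-16) + 8*(-16)**2 - 41*(-16)*8)/(-41 - 16))*(-8) = ((1584 + 64 - 648 - 33*256 - 21648 + 8*256 + 5248)/(-57))*(-8) = -(1584 + 64 - 648 - 8448 - 21648 + 2048 + 5248)/57*(-8) = -1/57*(-21800)*(-8) = (21800/57)*(-8) = -174400/57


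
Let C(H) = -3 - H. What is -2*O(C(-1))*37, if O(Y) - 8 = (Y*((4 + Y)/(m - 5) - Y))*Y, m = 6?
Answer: -1776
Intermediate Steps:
O(Y) = 8 + 4*Y**2 (O(Y) = 8 + (Y*((4 + Y)/(6 - 5) - Y))*Y = 8 + (Y*((4 + Y)/1 - Y))*Y = 8 + (Y*((4 + Y)*1 - Y))*Y = 8 + (Y*((4 + Y) - Y))*Y = 8 + (Y*4)*Y = 8 + (4*Y)*Y = 8 + 4*Y**2)
-2*O(C(-1))*37 = -2*(8 + 4*(-3 - 1*(-1))**2)*37 = -2*(8 + 4*(-3 + 1)**2)*37 = -2*(8 + 4*(-2)**2)*37 = -2*(8 + 4*4)*37 = -2*(8 + 16)*37 = -2*24*37 = -48*37 = -1776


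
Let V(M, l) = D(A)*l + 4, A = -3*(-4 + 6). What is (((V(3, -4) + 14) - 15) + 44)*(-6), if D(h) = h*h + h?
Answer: 438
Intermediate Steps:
A = -6 (A = -3*2 = -6)
D(h) = h + h² (D(h) = h² + h = h + h²)
V(M, l) = 4 + 30*l (V(M, l) = (-6*(1 - 6))*l + 4 = (-6*(-5))*l + 4 = 30*l + 4 = 4 + 30*l)
(((V(3, -4) + 14) - 15) + 44)*(-6) = ((((4 + 30*(-4)) + 14) - 15) + 44)*(-6) = ((((4 - 120) + 14) - 15) + 44)*(-6) = (((-116 + 14) - 15) + 44)*(-6) = ((-102 - 15) + 44)*(-6) = (-117 + 44)*(-6) = -73*(-6) = 438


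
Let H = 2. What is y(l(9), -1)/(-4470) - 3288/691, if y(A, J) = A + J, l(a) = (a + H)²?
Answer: -492676/102959 ≈ -4.7852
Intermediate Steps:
l(a) = (2 + a)² (l(a) = (a + 2)² = (2 + a)²)
y(l(9), -1)/(-4470) - 3288/691 = ((2 + 9)² - 1)/(-4470) - 3288/691 = (11² - 1)*(-1/4470) - 3288*1/691 = (121 - 1)*(-1/4470) - 3288/691 = 120*(-1/4470) - 3288/691 = -4/149 - 3288/691 = -492676/102959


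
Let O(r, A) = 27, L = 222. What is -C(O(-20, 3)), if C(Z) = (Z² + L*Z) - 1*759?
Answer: -5964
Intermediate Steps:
C(Z) = -759 + Z² + 222*Z (C(Z) = (Z² + 222*Z) - 1*759 = (Z² + 222*Z) - 759 = -759 + Z² + 222*Z)
-C(O(-20, 3)) = -(-759 + 27² + 222*27) = -(-759 + 729 + 5994) = -1*5964 = -5964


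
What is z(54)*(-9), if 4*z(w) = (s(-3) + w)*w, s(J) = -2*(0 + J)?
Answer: -7290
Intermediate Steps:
s(J) = -2*J
z(w) = w*(6 + w)/4 (z(w) = ((-2*(-3) + w)*w)/4 = ((6 + w)*w)/4 = (w*(6 + w))/4 = w*(6 + w)/4)
z(54)*(-9) = ((¼)*54*(6 + 54))*(-9) = ((¼)*54*60)*(-9) = 810*(-9) = -7290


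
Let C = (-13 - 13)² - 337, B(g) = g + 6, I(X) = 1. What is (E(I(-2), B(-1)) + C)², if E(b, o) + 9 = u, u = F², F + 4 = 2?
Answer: 111556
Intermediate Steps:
B(g) = 6 + g
F = -2 (F = -4 + 2 = -2)
u = 4 (u = (-2)² = 4)
E(b, o) = -5 (E(b, o) = -9 + 4 = -5)
C = 339 (C = (-26)² - 337 = 676 - 337 = 339)
(E(I(-2), B(-1)) + C)² = (-5 + 339)² = 334² = 111556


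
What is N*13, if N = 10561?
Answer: 137293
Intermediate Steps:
N*13 = 10561*13 = 137293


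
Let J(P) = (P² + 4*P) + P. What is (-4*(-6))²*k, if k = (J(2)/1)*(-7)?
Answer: -56448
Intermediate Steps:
J(P) = P² + 5*P
k = -98 (k = ((2*(5 + 2))/1)*(-7) = ((2*7)*1)*(-7) = (14*1)*(-7) = 14*(-7) = -98)
(-4*(-6))²*k = (-4*(-6))²*(-98) = 24²*(-98) = 576*(-98) = -56448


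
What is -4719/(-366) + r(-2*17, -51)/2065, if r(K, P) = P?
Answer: 3242023/251930 ≈ 12.869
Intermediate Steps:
-4719/(-366) + r(-2*17, -51)/2065 = -4719/(-366) - 51/2065 = -4719*(-1/366) - 51*1/2065 = 1573/122 - 51/2065 = 3242023/251930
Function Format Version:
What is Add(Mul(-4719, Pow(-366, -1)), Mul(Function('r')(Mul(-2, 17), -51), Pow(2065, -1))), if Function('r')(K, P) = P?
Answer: Rational(3242023, 251930) ≈ 12.869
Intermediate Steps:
Add(Mul(-4719, Pow(-366, -1)), Mul(Function('r')(Mul(-2, 17), -51), Pow(2065, -1))) = Add(Mul(-4719, Pow(-366, -1)), Mul(-51, Pow(2065, -1))) = Add(Mul(-4719, Rational(-1, 366)), Mul(-51, Rational(1, 2065))) = Add(Rational(1573, 122), Rational(-51, 2065)) = Rational(3242023, 251930)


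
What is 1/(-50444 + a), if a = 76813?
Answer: 1/26369 ≈ 3.7923e-5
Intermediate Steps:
1/(-50444 + a) = 1/(-50444 + 76813) = 1/26369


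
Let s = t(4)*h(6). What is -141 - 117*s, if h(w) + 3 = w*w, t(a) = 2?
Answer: -7863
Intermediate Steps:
h(w) = -3 + w² (h(w) = -3 + w*w = -3 + w²)
s = 66 (s = 2*(-3 + 6²) = 2*(-3 + 36) = 2*33 = 66)
-141 - 117*s = -141 - 117*66 = -141 - 7722 = -7863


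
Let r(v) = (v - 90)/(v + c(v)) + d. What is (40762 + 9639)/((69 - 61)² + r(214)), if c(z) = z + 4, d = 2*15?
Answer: 5443308/10183 ≈ 534.55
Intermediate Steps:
d = 30
c(z) = 4 + z
r(v) = 30 + (-90 + v)/(4 + 2*v) (r(v) = (v - 90)/(v + (4 + v)) + 30 = (-90 + v)/(4 + 2*v) + 30 = 30 + (-90 + v)/(4 + 2*v))
(40762 + 9639)/((69 - 61)² + r(214)) = (40762 + 9639)/((69 - 61)² + (30 + 61*214)/(2*(2 + 214))) = 50401/(8² + (½)*(30 + 13054)/216) = 50401/(64 + (½)*(1/216)*13084) = 50401/(64 + 3271/108) = 50401/(10183/108) = 50401*(108/10183) = 5443308/10183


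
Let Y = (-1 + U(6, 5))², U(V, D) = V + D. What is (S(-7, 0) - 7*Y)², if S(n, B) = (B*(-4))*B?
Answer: 490000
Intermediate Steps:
S(n, B) = -4*B² (S(n, B) = (-4*B)*B = -4*B²)
U(V, D) = D + V
Y = 100 (Y = (-1 + (5 + 6))² = (-1 + 11)² = 10² = 100)
(S(-7, 0) - 7*Y)² = (-4*0² - 7*100)² = (-4*0 - 700)² = (0 - 700)² = (-700)² = 490000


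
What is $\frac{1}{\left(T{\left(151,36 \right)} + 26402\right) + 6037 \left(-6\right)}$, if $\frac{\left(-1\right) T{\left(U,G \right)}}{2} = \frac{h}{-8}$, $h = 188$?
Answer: $- \frac{1}{9773} \approx -0.00010232$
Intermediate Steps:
$T{\left(U,G \right)} = 47$ ($T{\left(U,G \right)} = - 2 \frac{188}{-8} = - 2 \cdot 188 \left(- \frac{1}{8}\right) = \left(-2\right) \left(- \frac{47}{2}\right) = 47$)
$\frac{1}{\left(T{\left(151,36 \right)} + 26402\right) + 6037 \left(-6\right)} = \frac{1}{\left(47 + 26402\right) + 6037 \left(-6\right)} = \frac{1}{26449 - 36222} = \frac{1}{-9773} = - \frac{1}{9773}$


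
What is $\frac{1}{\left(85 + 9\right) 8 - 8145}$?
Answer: $- \frac{1}{7393} \approx -0.00013526$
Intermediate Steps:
$\frac{1}{\left(85 + 9\right) 8 - 8145} = \frac{1}{94 \cdot 8 - 8145} = \frac{1}{752 - 8145} = \frac{1}{-7393} = - \frac{1}{7393}$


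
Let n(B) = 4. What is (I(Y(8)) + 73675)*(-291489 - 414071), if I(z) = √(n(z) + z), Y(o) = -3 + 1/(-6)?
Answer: -51982133000 - 352780*√30/3 ≈ -5.1983e+10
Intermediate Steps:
Y(o) = -19/6 (Y(o) = -3 - ⅙ = -19/6)
I(z) = √(4 + z)
(I(Y(8)) + 73675)*(-291489 - 414071) = (√(4 - 19/6) + 73675)*(-291489 - 414071) = (√(⅚) + 73675)*(-705560) = (√30/6 + 73675)*(-705560) = (73675 + √30/6)*(-705560) = -51982133000 - 352780*√30/3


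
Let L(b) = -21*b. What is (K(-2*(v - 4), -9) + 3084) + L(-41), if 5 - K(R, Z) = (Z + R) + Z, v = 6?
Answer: 3972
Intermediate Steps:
K(R, Z) = 5 - R - 2*Z (K(R, Z) = 5 - ((Z + R) + Z) = 5 - ((R + Z) + Z) = 5 - (R + 2*Z) = 5 + (-R - 2*Z) = 5 - R - 2*Z)
(K(-2*(v - 4), -9) + 3084) + L(-41) = ((5 - (-2)*(6 - 4) - 2*(-9)) + 3084) - 21*(-41) = ((5 - (-2)*2 + 18) + 3084) + 861 = ((5 - 1*(-4) + 18) + 3084) + 861 = ((5 + 4 + 18) + 3084) + 861 = (27 + 3084) + 861 = 3111 + 861 = 3972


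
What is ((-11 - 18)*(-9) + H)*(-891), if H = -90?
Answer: -152361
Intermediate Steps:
((-11 - 18)*(-9) + H)*(-891) = ((-11 - 18)*(-9) - 90)*(-891) = (-29*(-9) - 90)*(-891) = (261 - 90)*(-891) = 171*(-891) = -152361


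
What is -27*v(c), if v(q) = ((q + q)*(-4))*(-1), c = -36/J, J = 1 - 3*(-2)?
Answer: 7776/7 ≈ 1110.9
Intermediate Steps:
J = 7 (J = 1 + 6 = 7)
c = -36/7 ≈ -5.1429
v(q) = 8*q (v(q) = ((2*q)*(-4))*(-1) = -8*q*(-1) = 8*q)
-27*v(c) = -216*(-36)/7 = -27*(-288/7) = 7776/7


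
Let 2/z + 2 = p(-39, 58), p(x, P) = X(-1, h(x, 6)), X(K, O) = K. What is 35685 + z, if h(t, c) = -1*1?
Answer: 107053/3 ≈ 35684.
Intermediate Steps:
h(t, c) = -1
p(x, P) = -1
z = -⅔ (z = 2/(-2 - 1) = 2/(-3) = 2*(-⅓) = -⅔ ≈ -0.66667)
35685 + z = 35685 - ⅔ = 107053/3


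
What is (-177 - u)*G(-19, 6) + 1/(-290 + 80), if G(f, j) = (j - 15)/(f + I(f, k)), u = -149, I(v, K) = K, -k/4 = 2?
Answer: -1961/210 ≈ -9.3381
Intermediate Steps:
k = -8 (k = -4*2 = -8)
G(f, j) = (-15 + j)/(-8 + f) (G(f, j) = (j - 15)/(f - 8) = (-15 + j)/(-8 + f))
(-177 - u)*G(-19, 6) + 1/(-290 + 80) = (-177 - 1*(-149))*((-15 + 6)/(-8 - 19)) + 1/(-290 + 80) = (-177 + 149)*(-9/(-27)) + 1/(-210) = -(-28)*(-9)/27 - 1/210 = -28*⅓ - 1/210 = -28/3 - 1/210 = -1961/210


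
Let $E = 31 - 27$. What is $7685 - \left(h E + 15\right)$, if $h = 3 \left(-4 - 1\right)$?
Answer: $7730$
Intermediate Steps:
$E = 4$ ($E = 31 - 27 = 4$)
$h = -15$ ($h = 3 \left(-5\right) = -15$)
$7685 - \left(h E + 15\right) = 7685 - \left(\left(-15\right) 4 + 15\right) = 7685 - \left(-60 + 15\right) = 7685 - -45 = 7685 + 45 = 7730$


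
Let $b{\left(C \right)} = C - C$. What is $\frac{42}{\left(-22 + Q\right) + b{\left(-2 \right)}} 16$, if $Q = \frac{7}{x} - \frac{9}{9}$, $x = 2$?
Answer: $- \frac{448}{13} \approx -34.462$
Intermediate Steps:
$b{\left(C \right)} = 0$
$Q = \frac{5}{2}$ ($Q = \frac{7}{2} - \frac{9}{9} = 7 \cdot \frac{1}{2} - 1 = \frac{7}{2} - 1 = \frac{5}{2} \approx 2.5$)
$\frac{42}{\left(-22 + Q\right) + b{\left(-2 \right)}} 16 = \frac{42}{\left(-22 + \frac{5}{2}\right) + 0} \cdot 16 = \frac{42}{- \frac{39}{2} + 0} \cdot 16 = \frac{42}{- \frac{39}{2}} \cdot 16 = 42 \left(- \frac{2}{39}\right) 16 = \left(- \frac{28}{13}\right) 16 = - \frac{448}{13}$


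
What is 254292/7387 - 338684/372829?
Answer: 92305573360/2754087823 ≈ 33.516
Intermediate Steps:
254292/7387 - 338684/372829 = 92305573360/2754087823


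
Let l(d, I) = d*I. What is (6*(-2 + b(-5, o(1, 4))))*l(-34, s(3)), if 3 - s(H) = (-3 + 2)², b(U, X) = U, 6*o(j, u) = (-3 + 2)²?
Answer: 2856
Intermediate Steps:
o(j, u) = ⅙ (o(j, u) = (-3 + 2)²/6 = (⅙)*(-1)² = (⅙)*1 = ⅙)
s(H) = 2 (s(H) = 3 - (-3 + 2)² = 3 - 1*(-1)² = 3 - 1*1 = 3 - 1 = 2)
l(d, I) = I*d
(6*(-2 + b(-5, o(1, 4))))*l(-34, s(3)) = (6*(-2 - 5))*(2*(-34)) = (6*(-7))*(-68) = -42*(-68) = 2856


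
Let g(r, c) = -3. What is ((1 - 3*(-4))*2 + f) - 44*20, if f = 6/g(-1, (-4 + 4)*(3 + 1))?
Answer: -856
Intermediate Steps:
f = -2 (f = 6/(-3) = 6*(-⅓) = -2)
((1 - 3*(-4))*2 + f) - 44*20 = ((1 - 3*(-4))*2 - 2) - 44*20 = ((1 + 12)*2 - 2) - 880 = (13*2 - 2) - 880 = (26 - 2) - 880 = 24 - 880 = -856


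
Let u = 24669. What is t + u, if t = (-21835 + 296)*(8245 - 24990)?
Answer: 360695224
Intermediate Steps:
t = 360670555 (t = -21539*(-16745) = 360670555)
t + u = 360670555 + 24669 = 360695224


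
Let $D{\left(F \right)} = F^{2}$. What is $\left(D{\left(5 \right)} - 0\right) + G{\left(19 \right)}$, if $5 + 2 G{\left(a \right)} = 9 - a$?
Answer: $\frac{35}{2} \approx 17.5$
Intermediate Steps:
$G{\left(a \right)} = 2 - \frac{a}{2}$ ($G{\left(a \right)} = - \frac{5}{2} + \frac{9 - a}{2} = - \frac{5}{2} - \left(- \frac{9}{2} + \frac{a}{2}\right) = 2 - \frac{a}{2}$)
$\left(D{\left(5 \right)} - 0\right) + G{\left(19 \right)} = \left(5^{2} - 0\right) + \left(2 - \frac{19}{2}\right) = \left(25 + 0\right) + \left(2 - \frac{19}{2}\right) = 25 - \frac{15}{2} = \frac{35}{2}$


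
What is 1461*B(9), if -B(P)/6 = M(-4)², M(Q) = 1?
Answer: -8766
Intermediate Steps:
B(P) = -6 (B(P) = -6*1² = -6*1 = -6)
1461*B(9) = 1461*(-6) = -8766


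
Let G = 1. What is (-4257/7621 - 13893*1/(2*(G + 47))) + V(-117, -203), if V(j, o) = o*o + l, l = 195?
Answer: 10061847213/243872 ≈ 41259.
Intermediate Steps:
V(j, o) = 195 + o² (V(j, o) = o*o + 195 = o² + 195 = 195 + o²)
(-4257/7621 - 13893*1/(2*(G + 47))) + V(-117, -203) = (-4257/7621 - 13893*1/(2*(1 + 47))) + (195 + (-203)²) = (-4257*1/7621 - 13893/(48*2)) + (195 + 41209) = (-4257/7621 - 13893/96) + 41404 = (-4257/7621 - 13893*1/96) + 41404 = (-4257/7621 - 4631/32) + 41404 = -35429075/243872 + 41404 = 10061847213/243872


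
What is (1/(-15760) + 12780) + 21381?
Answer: 538377359/15760 ≈ 34161.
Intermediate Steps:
(1/(-15760) + 12780) + 21381 = (-1/15760 + 12780) + 21381 = 201412799/15760 + 21381 = 538377359/15760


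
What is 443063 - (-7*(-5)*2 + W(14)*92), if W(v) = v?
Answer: 441705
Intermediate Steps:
443063 - (-7*(-5)*2 + W(14)*92) = 443063 - (-7*(-5)*2 + 14*92) = 443063 - (35*2 + 1288) = 443063 - (70 + 1288) = 443063 - 1*1358 = 443063 - 1358 = 441705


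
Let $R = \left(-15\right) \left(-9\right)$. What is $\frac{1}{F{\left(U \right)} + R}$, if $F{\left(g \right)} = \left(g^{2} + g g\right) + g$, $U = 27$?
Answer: $\frac{1}{1620} \approx 0.00061728$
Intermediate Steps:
$F{\left(g \right)} = g + 2 g^{2}$ ($F{\left(g \right)} = \left(g^{2} + g^{2}\right) + g = 2 g^{2} + g = g + 2 g^{2}$)
$R = 135$
$\frac{1}{F{\left(U \right)} + R} = \frac{1}{27 \left(1 + 2 \cdot 27\right) + 135} = \frac{1}{27 \left(1 + 54\right) + 135} = \frac{1}{27 \cdot 55 + 135} = \frac{1}{1485 + 135} = \frac{1}{1620}$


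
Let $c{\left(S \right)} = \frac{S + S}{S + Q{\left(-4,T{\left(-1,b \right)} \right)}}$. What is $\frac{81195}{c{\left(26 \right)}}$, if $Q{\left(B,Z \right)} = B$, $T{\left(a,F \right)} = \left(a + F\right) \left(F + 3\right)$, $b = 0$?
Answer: $\frac{893145}{26} \approx 34352.0$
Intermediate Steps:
$T{\left(a,F \right)} = \left(3 + F\right) \left(F + a\right)$ ($T{\left(a,F \right)} = \left(F + a\right) \left(3 + F\right) = \left(3 + F\right) \left(F + a\right)$)
$c{\left(S \right)} = \frac{2 S}{-4 + S}$ ($c{\left(S \right)} = \frac{S + S}{S - 4} = \frac{2 S}{-4 + S}$)
$\frac{81195}{c{\left(26 \right)}} = \frac{81195}{2 \cdot 26 \frac{1}{-4 + 26}} = \frac{81195}{2 \cdot 26 \cdot \frac{1}{22}} = \frac{81195}{\frac{26}{11}} = 81195 \cdot \frac{11}{26} = \frac{893145}{26}$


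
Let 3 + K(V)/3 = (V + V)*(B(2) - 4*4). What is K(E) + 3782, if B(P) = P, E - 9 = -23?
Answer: 4949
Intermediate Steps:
E = -14 (E = 9 - 23 = -14)
K(V) = -9 - 84*V (K(V) = -9 + 3*((V + V)*(2 - 4*4)) = -9 + 3*((2*V)*(2 - 16)) = -9 + 3*((2*V)*(-14)) = -9 + 3*(-28*V) = -9 - 84*V)
K(E) + 3782 = (-9 - 84*(-14)) + 3782 = (-9 + 1176) + 3782 = 1167 + 3782 = 4949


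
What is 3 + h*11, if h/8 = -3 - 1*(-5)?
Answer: 179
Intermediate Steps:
h = 16 (h = 8*(-3 - 1*(-5)) = 8*(-3 + 5) = 8*2 = 16)
3 + h*11 = 3 + 16*11 = 3 + 176 = 179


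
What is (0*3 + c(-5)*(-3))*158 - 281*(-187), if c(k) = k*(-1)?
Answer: 50177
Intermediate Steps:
c(k) = -k
(0*3 + c(-5)*(-3))*158 - 281*(-187) = (0*3 - 1*(-5)*(-3))*158 - 281*(-187) = (0 + 5*(-3))*158 + 52547 = (0 - 15)*158 + 52547 = -15*158 + 52547 = -2370 + 52547 = 50177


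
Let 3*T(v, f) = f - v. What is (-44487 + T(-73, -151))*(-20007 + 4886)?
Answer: 673081073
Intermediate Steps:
T(v, f) = -v/3 + f/3 (T(v, f) = (f - v)/3 = -v/3 + f/3)
(-44487 + T(-73, -151))*(-20007 + 4886) = (-44487 + (-⅓*(-73) + (⅓)*(-151)))*(-20007 + 4886) = (-44487 + (73/3 - 151/3))*(-15121) = (-44487 - 26)*(-15121) = -44513*(-15121) = 673081073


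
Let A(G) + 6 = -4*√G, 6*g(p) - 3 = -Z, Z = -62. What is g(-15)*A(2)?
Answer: -65 - 130*√2/3 ≈ -126.28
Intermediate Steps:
g(p) = 65/6 (g(p) = ½ + (-1*(-62))/6 = ½ + (⅙)*62 = ½ + 31/3 = 65/6)
A(G) = -6 - 4*√G
g(-15)*A(2) = 65*(-6 - 4*√2)/6 = -65 - 130*√2/3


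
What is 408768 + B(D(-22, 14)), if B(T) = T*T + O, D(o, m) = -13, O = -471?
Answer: 408466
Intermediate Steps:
B(T) = -471 + T² (B(T) = T*T - 471 = T² - 471 = -471 + T²)
408768 + B(D(-22, 14)) = 408768 + (-471 + (-13)²) = 408768 + (-471 + 169) = 408768 - 302 = 408466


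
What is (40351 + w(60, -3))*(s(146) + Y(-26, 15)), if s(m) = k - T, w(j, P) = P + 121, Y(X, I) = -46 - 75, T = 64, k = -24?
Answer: -8458021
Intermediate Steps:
Y(X, I) = -121
w(j, P) = 121 + P
s(m) = -88 (s(m) = -24 - 1*64 = -24 - 64 = -88)
(40351 + w(60, -3))*(s(146) + Y(-26, 15)) = (40351 + (121 - 3))*(-88 - 121) = (40351 + 118)*(-209) = 40469*(-209) = -8458021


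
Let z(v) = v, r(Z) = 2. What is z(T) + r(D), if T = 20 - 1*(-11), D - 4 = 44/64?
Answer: 33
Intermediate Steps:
D = 75/16 (D = 4 + 44/64 = 4 + 44*(1/64) = 4 + 11/16 = 75/16 ≈ 4.6875)
T = 31 (T = 20 + 11 = 31)
z(T) + r(D) = 31 + 2 = 33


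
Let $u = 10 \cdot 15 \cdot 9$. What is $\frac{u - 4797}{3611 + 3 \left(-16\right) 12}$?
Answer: $- \frac{3447}{3035} \approx -1.1357$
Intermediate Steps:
$u = 1350$ ($u = 150 \cdot 9 = 1350$)
$\frac{u - 4797}{3611 + 3 \left(-16\right) 12} = \frac{1350 - 4797}{3611 + 3 \left(-16\right) 12} = - \frac{3447}{3611 - 576} = - \frac{3447}{3035}$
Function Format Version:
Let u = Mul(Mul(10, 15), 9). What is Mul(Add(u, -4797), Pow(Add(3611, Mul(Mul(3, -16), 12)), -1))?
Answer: Rational(-3447, 3035) ≈ -1.1357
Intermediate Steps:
u = 1350 (u = Mul(150, 9) = 1350)
Mul(Add(u, -4797), Pow(Add(3611, Mul(Mul(3, -16), 12)), -1)) = Mul(Add(1350, -4797), Pow(Add(3611, Mul(Mul(3, -16), 12)), -1)) = Mul(-3447, Pow(Add(3611, Mul(-48, 12)), -1)) = Mul(-3447, Pow(Add(3611, -576), -1)) = Mul(-3447, Pow(3035, -1)) = Mul(-3447, Rational(1, 3035)) = Rational(-3447, 3035)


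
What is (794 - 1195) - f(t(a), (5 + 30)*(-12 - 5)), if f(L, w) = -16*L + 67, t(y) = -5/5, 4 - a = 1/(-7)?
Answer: -484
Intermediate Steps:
a = 29/7 (a = 4 - 1/(-7) = 4 - 1*(-1/7) = 4 + 1/7 = 29/7 ≈ 4.1429)
t(y) = -1 (t(y) = -5*1/5 = -1)
f(L, w) = 67 - 16*L
(794 - 1195) - f(t(a), (5 + 30)*(-12 - 5)) = (794 - 1195) - (67 - 16*(-1)) = -401 - (67 + 16) = -401 - 1*83 = -401 - 83 = -484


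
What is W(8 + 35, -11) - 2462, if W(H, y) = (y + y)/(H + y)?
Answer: -39403/16 ≈ -2462.7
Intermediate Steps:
W(H, y) = 2*y/(H + y) (W(H, y) = (2*y)/(H + y) = 2*y/(H + y))
W(8 + 35, -11) - 2462 = 2*(-11)/((8 + 35) - 11) - 2462 = 2*(-11)/(43 - 11) - 2462 = 2*(-11)/32 - 2462 = 2*(-11)*(1/32) - 2462 = -11/16 - 2462 = -39403/16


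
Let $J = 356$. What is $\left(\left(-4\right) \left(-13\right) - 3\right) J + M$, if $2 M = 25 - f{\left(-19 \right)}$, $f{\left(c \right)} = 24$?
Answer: $\frac{34889}{2} \approx 17445.0$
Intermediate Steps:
$M = \frac{1}{2}$ ($M = \frac{25 - 24}{2} = \frac{1}{2} \cdot 1 = \frac{1}{2} \approx 0.5$)
$\left(\left(-4\right) \left(-13\right) - 3\right) J + M = \left(\left(-4\right) \left(-13\right) - 3\right) 356 + \frac{1}{2} = \left(52 - 3\right) 356 + \frac{1}{2} = 49 \cdot 356 + \frac{1}{2} = 17444 + \frac{1}{2} = \frac{34889}{2}$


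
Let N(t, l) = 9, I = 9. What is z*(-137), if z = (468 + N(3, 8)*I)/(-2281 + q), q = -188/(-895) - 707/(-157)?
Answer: 3522851565/106617478 ≈ 33.042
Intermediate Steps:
q = 662281/140515 (q = -188*(-1/895) - 707*(-1/157) = 188/895 + 707/157 = 662281/140515 ≈ 4.7132)
z = -25714245/106617478 (z = (468 + 9*9)/(-2281 + 662281/140515) = (468 + 81)/(-319852434/140515) = 549*(-140515/319852434) = -25714245/106617478 ≈ -0.24118)
z*(-137) = -25714245/106617478*(-137) = 3522851565/106617478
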